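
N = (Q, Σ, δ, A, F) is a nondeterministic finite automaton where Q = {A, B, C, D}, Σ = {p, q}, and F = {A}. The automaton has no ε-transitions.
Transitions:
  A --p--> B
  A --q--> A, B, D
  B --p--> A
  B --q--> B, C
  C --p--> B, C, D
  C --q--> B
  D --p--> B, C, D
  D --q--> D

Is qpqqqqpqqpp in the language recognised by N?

accepted

Start: {A}
read q: {A, B, D}
read p: {A, B, C, D}
read q: {A, B, C, D}
read q: {A, B, C, D}
read q: {A, B, C, D}
read q: {A, B, C, D}
read p: {A, B, C, D}
read q: {A, B, C, D}
read q: {A, B, C, D}
read p: {A, B, C, D}
read p: {A, B, C, D}
Reachable ∩ accepting = {A} — nonempty.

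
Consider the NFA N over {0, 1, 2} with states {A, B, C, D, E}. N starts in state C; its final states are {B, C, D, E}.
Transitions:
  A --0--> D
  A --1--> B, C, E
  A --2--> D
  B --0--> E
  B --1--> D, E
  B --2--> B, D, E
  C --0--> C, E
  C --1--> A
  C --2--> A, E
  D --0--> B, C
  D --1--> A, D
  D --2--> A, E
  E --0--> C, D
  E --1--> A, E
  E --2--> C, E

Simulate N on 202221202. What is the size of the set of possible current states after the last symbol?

Start: {C}
read 2: {A, E}
read 0: {C, D}
read 2: {A, E}
read 2: {C, D, E}
read 2: {A, C, E}
read 1: {A, B, C, E}
read 2: {A, B, C, D, E}
read 0: {B, C, D, E}
read 2: {A, B, C, D, E}
Final reachable set {A, B, C, D, E} has 5 states.

5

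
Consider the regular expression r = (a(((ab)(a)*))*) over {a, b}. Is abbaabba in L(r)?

no

No split of abbaabba into u·v has a matching u and (((ab)(a)*))* matching v.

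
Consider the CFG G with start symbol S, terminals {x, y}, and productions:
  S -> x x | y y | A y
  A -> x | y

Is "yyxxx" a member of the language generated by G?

no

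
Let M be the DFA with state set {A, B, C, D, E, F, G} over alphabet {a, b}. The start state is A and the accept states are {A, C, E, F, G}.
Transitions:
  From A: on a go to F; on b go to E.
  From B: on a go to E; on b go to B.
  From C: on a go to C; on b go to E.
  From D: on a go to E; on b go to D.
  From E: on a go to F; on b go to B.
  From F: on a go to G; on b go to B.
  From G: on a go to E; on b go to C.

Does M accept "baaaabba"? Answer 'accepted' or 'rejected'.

accepted

A --b--> E
E --a--> F
F --a--> G
G --a--> E
E --a--> F
F --b--> B
B --b--> B
B --a--> E
End in state E, which is an accepting state.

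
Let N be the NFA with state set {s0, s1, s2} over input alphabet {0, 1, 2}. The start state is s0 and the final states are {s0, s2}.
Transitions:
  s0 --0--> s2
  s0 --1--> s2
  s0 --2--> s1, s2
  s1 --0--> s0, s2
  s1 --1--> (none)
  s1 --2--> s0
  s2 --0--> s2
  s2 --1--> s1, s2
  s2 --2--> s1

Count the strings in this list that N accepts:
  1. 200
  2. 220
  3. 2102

200: accepted
220: accepted
2102: accepted

3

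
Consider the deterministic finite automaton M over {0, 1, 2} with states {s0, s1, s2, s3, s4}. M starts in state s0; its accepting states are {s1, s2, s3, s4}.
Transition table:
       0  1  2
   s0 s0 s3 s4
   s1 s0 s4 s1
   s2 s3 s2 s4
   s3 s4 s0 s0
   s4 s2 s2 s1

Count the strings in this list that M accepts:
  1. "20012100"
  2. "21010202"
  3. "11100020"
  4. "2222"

3

"20012100": accepted
"21010202": accepted
"11100020": rejected
"2222": accepted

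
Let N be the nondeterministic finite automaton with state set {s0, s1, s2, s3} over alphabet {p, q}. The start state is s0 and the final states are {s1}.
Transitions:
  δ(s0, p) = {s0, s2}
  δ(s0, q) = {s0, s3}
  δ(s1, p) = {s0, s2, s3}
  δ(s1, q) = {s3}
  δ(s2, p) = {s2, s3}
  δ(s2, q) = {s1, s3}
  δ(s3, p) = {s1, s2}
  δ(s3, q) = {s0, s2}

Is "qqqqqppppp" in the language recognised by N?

accepted

Start: {s0}
read q: {s0, s3}
read q: {s0, s2, s3}
read q: {s0, s1, s2, s3}
read q: {s0, s1, s2, s3}
read q: {s0, s1, s2, s3}
read p: {s0, s1, s2, s3}
read p: {s0, s1, s2, s3}
read p: {s0, s1, s2, s3}
read p: {s0, s1, s2, s3}
read p: {s0, s1, s2, s3}
Reachable ∩ accepting = {s1} — nonempty.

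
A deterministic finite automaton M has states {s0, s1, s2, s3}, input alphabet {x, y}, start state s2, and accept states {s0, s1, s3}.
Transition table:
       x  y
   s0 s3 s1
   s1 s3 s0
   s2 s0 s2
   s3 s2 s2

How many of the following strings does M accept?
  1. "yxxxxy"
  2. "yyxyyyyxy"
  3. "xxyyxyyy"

2

"yxxxxy": accepted
"yyxyyyyxy": rejected
"xxyyxyyy": accepted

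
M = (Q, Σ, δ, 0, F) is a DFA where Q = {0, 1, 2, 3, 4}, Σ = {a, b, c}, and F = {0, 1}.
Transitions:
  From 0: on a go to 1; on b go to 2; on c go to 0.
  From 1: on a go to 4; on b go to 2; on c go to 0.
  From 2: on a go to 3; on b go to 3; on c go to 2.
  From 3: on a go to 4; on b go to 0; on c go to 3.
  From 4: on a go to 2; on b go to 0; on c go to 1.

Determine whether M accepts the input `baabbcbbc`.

0 --b--> 2
2 --a--> 3
3 --a--> 4
4 --b--> 0
0 --b--> 2
2 --c--> 2
2 --b--> 3
3 --b--> 0
0 --c--> 0
End in state 0, which is an accepting state.

accepted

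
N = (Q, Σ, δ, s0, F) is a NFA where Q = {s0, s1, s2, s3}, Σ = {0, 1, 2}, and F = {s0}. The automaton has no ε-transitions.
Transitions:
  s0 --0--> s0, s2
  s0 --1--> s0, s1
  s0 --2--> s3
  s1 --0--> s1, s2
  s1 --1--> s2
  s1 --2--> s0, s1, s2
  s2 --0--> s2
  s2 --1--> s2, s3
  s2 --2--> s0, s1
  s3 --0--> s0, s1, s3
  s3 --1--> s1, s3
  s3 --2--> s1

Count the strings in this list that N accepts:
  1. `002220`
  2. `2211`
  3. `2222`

`002220`: accepted
`2211`: rejected
`2222`: accepted

2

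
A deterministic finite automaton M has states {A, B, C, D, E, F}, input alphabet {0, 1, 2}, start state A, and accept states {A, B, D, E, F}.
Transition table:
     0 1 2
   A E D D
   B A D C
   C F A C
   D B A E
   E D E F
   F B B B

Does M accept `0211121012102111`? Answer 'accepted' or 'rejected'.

A --0--> E
E --2--> F
F --1--> B
B --1--> D
D --1--> A
A --2--> D
D --1--> A
A --0--> E
E --1--> E
E --2--> F
F --1--> B
B --0--> A
A --2--> D
D --1--> A
A --1--> D
D --1--> A
End in state A, which is an accepting state.

accepted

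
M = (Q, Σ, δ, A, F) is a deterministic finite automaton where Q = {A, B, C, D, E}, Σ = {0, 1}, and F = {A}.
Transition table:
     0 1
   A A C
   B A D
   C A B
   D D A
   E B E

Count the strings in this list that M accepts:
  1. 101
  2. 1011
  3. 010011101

1

101: rejected
1011: rejected
010011101: accepted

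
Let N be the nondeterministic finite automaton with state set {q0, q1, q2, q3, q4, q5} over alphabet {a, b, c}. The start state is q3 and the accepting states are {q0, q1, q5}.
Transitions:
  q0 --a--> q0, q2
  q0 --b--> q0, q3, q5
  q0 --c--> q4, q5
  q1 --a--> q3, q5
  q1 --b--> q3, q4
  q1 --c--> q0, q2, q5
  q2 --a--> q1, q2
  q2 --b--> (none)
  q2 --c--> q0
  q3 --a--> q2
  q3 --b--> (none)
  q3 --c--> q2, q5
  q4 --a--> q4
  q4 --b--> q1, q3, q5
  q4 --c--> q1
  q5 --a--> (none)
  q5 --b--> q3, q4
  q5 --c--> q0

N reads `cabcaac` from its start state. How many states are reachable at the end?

3

Start: {q3}
read c: {q2, q5}
read a: {q1, q2}
read b: {q3, q4}
read c: {q1, q2, q5}
read a: {q1, q2, q3, q5}
read a: {q1, q2, q3, q5}
read c: {q0, q2, q5}
Final reachable set {q0, q2, q5} has 3 states.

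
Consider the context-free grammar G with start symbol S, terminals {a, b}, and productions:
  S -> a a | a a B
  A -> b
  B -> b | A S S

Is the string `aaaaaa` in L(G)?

no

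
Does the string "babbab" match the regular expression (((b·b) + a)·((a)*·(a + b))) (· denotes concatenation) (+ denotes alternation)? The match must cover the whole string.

no

No split of babbab into u·v has ((b·b)+a) matching u and ((a)*·(a+b)) matching v.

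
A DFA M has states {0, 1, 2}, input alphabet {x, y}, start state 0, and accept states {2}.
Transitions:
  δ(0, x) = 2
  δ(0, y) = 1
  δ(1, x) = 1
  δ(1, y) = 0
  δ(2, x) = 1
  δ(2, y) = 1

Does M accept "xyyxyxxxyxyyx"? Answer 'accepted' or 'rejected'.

accepted

0 --x--> 2
2 --y--> 1
1 --y--> 0
0 --x--> 2
2 --y--> 1
1 --x--> 1
1 --x--> 1
1 --x--> 1
1 --y--> 0
0 --x--> 2
2 --y--> 1
1 --y--> 0
0 --x--> 2
End in state 2, which is an accepting state.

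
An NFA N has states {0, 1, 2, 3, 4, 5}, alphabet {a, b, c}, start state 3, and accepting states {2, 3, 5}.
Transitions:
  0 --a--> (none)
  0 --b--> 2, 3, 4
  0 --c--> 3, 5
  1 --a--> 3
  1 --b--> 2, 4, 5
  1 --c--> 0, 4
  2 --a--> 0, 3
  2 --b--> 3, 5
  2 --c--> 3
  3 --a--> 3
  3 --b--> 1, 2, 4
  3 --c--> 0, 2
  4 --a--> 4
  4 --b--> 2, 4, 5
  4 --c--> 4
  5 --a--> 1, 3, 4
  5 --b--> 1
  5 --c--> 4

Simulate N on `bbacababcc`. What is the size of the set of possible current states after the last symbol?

Start: {3}
read b: {1, 2, 4}
read b: {2, 3, 4, 5}
read a: {0, 1, 3, 4}
read c: {0, 2, 3, 4, 5}
read a: {0, 1, 3, 4}
read b: {1, 2, 3, 4, 5}
read a: {0, 1, 3, 4}
read b: {1, 2, 3, 4, 5}
read c: {0, 2, 3, 4}
read c: {0, 2, 3, 4, 5}
Final reachable set {0, 2, 3, 4, 5} has 5 states.

5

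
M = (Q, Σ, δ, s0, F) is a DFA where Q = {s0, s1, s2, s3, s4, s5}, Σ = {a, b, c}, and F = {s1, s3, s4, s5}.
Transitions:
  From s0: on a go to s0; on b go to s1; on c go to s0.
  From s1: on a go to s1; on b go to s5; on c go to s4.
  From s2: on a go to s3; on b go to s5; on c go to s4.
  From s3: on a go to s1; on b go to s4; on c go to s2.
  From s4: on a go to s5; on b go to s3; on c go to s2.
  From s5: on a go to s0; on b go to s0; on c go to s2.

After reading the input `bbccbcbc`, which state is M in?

s0 --b--> s1
s1 --b--> s5
s5 --c--> s2
s2 --c--> s4
s4 --b--> s3
s3 --c--> s2
s2 --b--> s5
s5 --c--> s2

s2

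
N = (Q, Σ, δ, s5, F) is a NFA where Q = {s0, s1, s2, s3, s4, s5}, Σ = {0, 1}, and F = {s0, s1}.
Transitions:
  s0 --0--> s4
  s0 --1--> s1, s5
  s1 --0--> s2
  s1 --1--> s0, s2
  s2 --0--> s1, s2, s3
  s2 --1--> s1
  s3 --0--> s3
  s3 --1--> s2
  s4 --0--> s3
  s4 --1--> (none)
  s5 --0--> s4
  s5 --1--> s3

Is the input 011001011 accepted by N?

Start: {s5}
read 0: {s4}
read 1: {}
The reachable set is empty and stays empty for the remaining 7 symbols.
Reachable ∩ accepting = {} — empty.

rejected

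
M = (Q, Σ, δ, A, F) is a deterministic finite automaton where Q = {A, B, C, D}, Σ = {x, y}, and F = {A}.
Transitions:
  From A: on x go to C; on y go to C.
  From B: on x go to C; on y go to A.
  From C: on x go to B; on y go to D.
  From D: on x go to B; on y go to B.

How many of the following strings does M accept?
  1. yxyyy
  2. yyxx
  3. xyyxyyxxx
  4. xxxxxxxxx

0

yxyyy: rejected
yyxx: rejected
xyyxyyxxx: rejected
xxxxxxxxx: rejected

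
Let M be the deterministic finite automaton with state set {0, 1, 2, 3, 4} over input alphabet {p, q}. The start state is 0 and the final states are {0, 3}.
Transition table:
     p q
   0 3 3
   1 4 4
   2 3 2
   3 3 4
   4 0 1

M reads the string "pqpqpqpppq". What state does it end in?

4

0 --p--> 3
3 --q--> 4
4 --p--> 0
0 --q--> 3
3 --p--> 3
3 --q--> 4
4 --p--> 0
0 --p--> 3
3 --p--> 3
3 --q--> 4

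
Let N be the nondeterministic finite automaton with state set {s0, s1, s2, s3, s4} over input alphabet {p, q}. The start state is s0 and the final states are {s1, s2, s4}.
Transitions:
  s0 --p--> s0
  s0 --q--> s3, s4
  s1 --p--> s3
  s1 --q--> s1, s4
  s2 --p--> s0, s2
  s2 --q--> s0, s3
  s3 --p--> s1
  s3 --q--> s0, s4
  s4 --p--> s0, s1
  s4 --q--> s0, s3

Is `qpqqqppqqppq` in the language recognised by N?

Start: {s0}
read q: {s3, s4}
read p: {s0, s1}
read q: {s1, s3, s4}
read q: {s0, s1, s3, s4}
read q: {s0, s1, s3, s4}
read p: {s0, s1, s3}
read p: {s0, s1, s3}
read q: {s0, s1, s3, s4}
read q: {s0, s1, s3, s4}
read p: {s0, s1, s3}
read p: {s0, s1, s3}
read q: {s0, s1, s3, s4}
Reachable ∩ accepting = {s1, s4} — nonempty.

accepted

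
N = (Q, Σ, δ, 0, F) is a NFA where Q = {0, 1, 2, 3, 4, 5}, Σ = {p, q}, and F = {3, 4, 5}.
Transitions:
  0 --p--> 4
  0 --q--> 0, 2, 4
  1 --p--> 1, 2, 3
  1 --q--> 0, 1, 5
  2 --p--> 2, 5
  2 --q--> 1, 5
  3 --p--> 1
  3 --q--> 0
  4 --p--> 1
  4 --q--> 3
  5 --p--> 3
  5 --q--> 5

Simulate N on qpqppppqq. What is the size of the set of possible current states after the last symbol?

5

Start: {0}
read q: {0, 2, 4}
read p: {1, 2, 4, 5}
read q: {0, 1, 3, 5}
read p: {1, 2, 3, 4}
read p: {1, 2, 3, 5}
read p: {1, 2, 3, 5}
read p: {1, 2, 3, 5}
read q: {0, 1, 5}
read q: {0, 1, 2, 4, 5}
Final reachable set {0, 1, 2, 4, 5} has 5 states.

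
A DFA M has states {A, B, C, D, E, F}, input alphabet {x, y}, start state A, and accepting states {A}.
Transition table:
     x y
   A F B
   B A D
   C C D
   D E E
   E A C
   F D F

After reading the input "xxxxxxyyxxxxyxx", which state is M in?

A --x--> F
F --x--> D
D --x--> E
E --x--> A
A --x--> F
F --x--> D
D --y--> E
E --y--> C
C --x--> C
C --x--> C
C --x--> C
C --x--> C
C --y--> D
D --x--> E
E --x--> A

A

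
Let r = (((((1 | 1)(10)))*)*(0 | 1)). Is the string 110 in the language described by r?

No split of 110 into u·v has ((((1|1)(10)))*)* matching u and (0|1) matching v.

no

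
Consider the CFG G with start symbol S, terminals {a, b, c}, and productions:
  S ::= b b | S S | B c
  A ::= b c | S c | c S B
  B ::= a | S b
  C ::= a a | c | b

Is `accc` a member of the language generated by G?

no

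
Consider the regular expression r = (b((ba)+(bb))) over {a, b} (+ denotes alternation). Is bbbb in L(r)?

No split of bbbb into u·v has b matching u and ((ba)+(bb)) matching v.

no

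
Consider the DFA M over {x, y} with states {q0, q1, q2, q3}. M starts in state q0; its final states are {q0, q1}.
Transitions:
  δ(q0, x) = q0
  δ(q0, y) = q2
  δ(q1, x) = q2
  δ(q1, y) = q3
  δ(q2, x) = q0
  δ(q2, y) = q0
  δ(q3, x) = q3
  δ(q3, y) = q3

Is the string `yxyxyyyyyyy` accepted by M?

q0 --y--> q2
q2 --x--> q0
q0 --y--> q2
q2 --x--> q0
q0 --y--> q2
q2 --y--> q0
q0 --y--> q2
q2 --y--> q0
q0 --y--> q2
q2 --y--> q0
q0 --y--> q2
End in state q2, which is not an accepting state.

rejected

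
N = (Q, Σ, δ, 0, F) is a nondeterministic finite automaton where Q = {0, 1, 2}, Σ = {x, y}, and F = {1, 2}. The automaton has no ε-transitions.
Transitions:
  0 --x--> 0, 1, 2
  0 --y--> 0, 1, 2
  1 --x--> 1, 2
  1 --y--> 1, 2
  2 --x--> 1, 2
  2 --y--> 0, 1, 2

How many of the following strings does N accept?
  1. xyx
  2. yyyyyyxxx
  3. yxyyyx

xyx: accepted
yyyyyyxxx: accepted
yxyyyx: accepted

3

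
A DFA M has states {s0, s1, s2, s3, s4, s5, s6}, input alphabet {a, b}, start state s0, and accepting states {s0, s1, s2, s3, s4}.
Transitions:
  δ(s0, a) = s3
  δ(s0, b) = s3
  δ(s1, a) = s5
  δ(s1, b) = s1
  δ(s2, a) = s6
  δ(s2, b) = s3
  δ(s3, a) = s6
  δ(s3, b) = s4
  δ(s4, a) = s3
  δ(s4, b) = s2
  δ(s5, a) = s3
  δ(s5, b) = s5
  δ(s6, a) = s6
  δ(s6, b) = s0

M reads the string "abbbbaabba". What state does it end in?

s6

s0 --a--> s3
s3 --b--> s4
s4 --b--> s2
s2 --b--> s3
s3 --b--> s4
s4 --a--> s3
s3 --a--> s6
s6 --b--> s0
s0 --b--> s3
s3 --a--> s6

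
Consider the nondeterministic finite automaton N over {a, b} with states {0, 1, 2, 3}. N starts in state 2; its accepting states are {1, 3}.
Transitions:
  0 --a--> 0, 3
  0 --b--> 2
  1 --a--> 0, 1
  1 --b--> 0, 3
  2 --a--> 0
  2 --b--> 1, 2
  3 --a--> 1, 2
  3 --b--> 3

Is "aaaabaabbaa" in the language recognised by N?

Start: {2}
read a: {0}
read a: {0, 3}
read a: {0, 1, 2, 3}
read a: {0, 1, 2, 3}
read b: {0, 1, 2, 3}
read a: {0, 1, 2, 3}
read a: {0, 1, 2, 3}
read b: {0, 1, 2, 3}
read b: {0, 1, 2, 3}
read a: {0, 1, 2, 3}
read a: {0, 1, 2, 3}
Reachable ∩ accepting = {1, 3} — nonempty.

accepted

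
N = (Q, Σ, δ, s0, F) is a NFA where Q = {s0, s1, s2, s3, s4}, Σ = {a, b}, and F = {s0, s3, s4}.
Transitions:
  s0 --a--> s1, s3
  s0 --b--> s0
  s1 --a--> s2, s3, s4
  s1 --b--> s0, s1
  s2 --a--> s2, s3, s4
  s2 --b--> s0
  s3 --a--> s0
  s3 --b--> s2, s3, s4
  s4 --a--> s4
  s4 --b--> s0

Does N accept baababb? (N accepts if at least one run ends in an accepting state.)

accepted

Start: {s0}
read b: {s0}
read a: {s1, s3}
read a: {s0, s2, s3, s4}
read b: {s0, s2, s3, s4}
read a: {s0, s1, s2, s3, s4}
read b: {s0, s1, s2, s3, s4}
read b: {s0, s1, s2, s3, s4}
Reachable ∩ accepting = {s0, s3, s4} — nonempty.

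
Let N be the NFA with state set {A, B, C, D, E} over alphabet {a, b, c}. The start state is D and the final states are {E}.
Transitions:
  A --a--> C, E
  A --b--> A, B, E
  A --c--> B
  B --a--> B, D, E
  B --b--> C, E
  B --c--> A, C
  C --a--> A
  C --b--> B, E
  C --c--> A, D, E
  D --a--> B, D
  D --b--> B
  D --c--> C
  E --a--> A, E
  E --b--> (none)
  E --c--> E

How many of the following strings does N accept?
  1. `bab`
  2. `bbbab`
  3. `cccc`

3

`bab`: accepted
`bbbab`: accepted
`cccc`: accepted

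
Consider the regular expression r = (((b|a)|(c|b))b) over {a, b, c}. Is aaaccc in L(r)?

No split of aaaccc into u·v has ((b|a)|(c|b)) matching u and b matching v.

no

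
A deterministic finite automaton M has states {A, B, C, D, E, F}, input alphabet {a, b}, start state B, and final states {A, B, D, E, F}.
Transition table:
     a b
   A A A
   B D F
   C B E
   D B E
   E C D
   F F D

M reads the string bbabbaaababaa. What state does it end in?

D

B --b--> F
F --b--> D
D --a--> B
B --b--> F
F --b--> D
D --a--> B
B --a--> D
D --a--> B
B --b--> F
F --a--> F
F --b--> D
D --a--> B
B --a--> D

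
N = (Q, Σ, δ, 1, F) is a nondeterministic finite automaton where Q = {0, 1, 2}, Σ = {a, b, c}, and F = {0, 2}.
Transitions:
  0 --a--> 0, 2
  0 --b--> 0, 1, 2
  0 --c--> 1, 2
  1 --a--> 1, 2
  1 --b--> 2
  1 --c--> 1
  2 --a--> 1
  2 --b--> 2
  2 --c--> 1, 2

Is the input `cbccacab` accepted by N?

accepted

Start: {1}
read c: {1}
read b: {2}
read c: {1, 2}
read c: {1, 2}
read a: {1, 2}
read c: {1, 2}
read a: {1, 2}
read b: {2}
Reachable ∩ accepting = {2} — nonempty.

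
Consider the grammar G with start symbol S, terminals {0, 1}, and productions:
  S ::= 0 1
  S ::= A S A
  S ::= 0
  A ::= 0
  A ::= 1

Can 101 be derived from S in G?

yes

S ⇒ ASA ⇒ 1SA ⇒ 10A ⇒ 101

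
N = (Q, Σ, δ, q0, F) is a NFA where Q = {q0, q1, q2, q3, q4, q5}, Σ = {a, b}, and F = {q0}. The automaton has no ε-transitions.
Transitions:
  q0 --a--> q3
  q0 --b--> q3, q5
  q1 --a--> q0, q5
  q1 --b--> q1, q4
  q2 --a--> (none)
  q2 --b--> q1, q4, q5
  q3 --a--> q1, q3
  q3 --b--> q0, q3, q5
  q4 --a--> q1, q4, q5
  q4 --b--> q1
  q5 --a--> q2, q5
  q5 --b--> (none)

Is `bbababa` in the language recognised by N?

accepted

Start: {q0}
read b: {q3, q5}
read b: {q0, q3, q5}
read a: {q1, q2, q3, q5}
read b: {q0, q1, q3, q4, q5}
read a: {q0, q1, q2, q3, q4, q5}
read b: {q0, q1, q3, q4, q5}
read a: {q0, q1, q2, q3, q4, q5}
Reachable ∩ accepting = {q0} — nonempty.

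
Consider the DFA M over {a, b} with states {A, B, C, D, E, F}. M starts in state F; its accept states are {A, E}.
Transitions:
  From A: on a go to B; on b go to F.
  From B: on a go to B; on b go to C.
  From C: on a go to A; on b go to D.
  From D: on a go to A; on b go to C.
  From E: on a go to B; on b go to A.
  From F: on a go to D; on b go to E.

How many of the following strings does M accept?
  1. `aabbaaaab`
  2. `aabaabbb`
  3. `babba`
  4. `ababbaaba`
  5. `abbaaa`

3

`aabbaaaab`: rejected
`aabaabbb`: accepted
`babba`: accepted
`ababbaaba`: accepted
`abbaaa`: rejected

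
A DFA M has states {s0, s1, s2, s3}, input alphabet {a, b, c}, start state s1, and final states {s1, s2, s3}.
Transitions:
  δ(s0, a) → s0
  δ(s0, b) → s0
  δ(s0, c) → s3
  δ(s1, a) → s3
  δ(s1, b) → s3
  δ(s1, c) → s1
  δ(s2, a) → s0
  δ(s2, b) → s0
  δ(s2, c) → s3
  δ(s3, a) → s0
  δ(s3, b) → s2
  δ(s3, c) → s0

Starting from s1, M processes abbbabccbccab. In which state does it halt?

s1 --a--> s3
s3 --b--> s2
s2 --b--> s0
s0 --b--> s0
s0 --a--> s0
s0 --b--> s0
s0 --c--> s3
s3 --c--> s0
s0 --b--> s0
s0 --c--> s3
s3 --c--> s0
s0 --a--> s0
s0 --b--> s0

s0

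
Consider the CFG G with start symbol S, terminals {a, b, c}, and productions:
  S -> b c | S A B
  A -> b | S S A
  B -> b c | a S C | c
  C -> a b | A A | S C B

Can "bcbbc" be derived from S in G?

S ⇒ SAB ⇒ bcAB ⇒ bcbB ⇒ bcbbc

yes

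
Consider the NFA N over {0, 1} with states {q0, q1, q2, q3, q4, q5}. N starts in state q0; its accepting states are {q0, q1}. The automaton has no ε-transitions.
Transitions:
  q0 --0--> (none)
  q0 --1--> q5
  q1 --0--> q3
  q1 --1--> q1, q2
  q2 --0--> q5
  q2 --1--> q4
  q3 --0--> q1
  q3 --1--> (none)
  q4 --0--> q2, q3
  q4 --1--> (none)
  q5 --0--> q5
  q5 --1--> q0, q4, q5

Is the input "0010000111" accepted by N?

rejected

Start: {q0}
read 0: {}
The reachable set is empty and stays empty for the remaining 9 symbols.
Reachable ∩ accepting = {} — empty.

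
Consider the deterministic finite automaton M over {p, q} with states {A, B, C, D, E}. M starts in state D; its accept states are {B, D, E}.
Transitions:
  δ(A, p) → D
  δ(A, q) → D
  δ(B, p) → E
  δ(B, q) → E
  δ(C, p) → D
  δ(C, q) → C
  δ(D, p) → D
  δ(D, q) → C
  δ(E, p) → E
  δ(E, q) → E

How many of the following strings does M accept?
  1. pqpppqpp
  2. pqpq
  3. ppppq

pqpppqpp: accepted
pqpq: rejected
ppppq: rejected

1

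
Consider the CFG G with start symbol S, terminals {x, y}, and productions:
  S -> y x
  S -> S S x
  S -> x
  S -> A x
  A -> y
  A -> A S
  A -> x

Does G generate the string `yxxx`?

S ⇒ SSx ⇒ yxSx ⇒ yxxx

yes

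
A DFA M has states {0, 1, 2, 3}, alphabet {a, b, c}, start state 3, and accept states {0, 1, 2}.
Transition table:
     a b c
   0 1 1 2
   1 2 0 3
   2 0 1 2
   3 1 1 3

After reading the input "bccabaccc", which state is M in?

3

3 --b--> 1
1 --c--> 3
3 --c--> 3
3 --a--> 1
1 --b--> 0
0 --a--> 1
1 --c--> 3
3 --c--> 3
3 --c--> 3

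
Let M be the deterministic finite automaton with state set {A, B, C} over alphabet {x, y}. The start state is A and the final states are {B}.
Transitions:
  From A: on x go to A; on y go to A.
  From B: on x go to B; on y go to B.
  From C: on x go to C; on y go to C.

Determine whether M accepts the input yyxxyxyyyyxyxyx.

rejected

A --y--> A
A --y--> A
A --x--> A
A --x--> A
A --y--> A
A --x--> A
A --y--> A
A --y--> A
A --y--> A
A --y--> A
A --x--> A
A --y--> A
A --x--> A
A --y--> A
A --x--> A
End in state A, which is not an accepting state.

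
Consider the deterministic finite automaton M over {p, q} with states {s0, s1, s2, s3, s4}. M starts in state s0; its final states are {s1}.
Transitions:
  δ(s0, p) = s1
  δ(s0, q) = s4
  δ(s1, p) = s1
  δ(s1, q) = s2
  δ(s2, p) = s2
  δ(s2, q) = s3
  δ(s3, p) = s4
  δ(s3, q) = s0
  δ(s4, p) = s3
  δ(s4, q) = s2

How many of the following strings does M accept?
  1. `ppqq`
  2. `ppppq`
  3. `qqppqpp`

`ppqq`: rejected
`ppppq`: rejected
`qqppqpp`: rejected

0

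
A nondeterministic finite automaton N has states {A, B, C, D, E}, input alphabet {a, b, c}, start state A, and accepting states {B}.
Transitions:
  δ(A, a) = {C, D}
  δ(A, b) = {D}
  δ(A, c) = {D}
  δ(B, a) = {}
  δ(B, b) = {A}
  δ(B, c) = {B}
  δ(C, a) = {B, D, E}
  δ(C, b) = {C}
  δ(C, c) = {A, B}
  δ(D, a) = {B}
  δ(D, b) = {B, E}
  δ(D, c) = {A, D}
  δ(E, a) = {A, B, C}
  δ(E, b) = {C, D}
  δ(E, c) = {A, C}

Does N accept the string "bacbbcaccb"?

Start: {A}
read b: {D}
read a: {B}
read c: {B}
read b: {A}
read b: {D}
read c: {A, D}
read a: {B, C, D}
read c: {A, B, D}
read c: {A, B, D}
read b: {A, B, D, E}
Reachable ∩ accepting = {B} — nonempty.

accepted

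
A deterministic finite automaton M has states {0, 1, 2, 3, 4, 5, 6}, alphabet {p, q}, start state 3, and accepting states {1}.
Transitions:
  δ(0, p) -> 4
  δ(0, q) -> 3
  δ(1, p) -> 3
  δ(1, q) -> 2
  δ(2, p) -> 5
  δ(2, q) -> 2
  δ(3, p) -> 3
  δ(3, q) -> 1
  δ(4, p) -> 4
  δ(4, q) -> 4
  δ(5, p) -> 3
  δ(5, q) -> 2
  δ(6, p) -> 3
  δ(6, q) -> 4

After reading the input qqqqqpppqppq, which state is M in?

3 --q--> 1
1 --q--> 2
2 --q--> 2
2 --q--> 2
2 --q--> 2
2 --p--> 5
5 --p--> 3
3 --p--> 3
3 --q--> 1
1 --p--> 3
3 --p--> 3
3 --q--> 1

1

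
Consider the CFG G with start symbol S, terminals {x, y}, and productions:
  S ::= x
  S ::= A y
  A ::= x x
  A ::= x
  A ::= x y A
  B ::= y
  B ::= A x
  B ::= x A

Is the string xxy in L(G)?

yes

S ⇒ Ay ⇒ xxy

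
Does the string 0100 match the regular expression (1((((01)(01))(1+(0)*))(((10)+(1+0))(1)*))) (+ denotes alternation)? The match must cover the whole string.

No split of 0100 into u·v has 1 matching u and ((((01)(01))(1+(0)*))(((10)+(1+0))(1)*)) matching v.

no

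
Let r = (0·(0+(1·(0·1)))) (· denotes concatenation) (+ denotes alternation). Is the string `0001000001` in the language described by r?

No split of 0001000001 into u·v has 0 matching u and (0+(1·(0·1))) matching v.

no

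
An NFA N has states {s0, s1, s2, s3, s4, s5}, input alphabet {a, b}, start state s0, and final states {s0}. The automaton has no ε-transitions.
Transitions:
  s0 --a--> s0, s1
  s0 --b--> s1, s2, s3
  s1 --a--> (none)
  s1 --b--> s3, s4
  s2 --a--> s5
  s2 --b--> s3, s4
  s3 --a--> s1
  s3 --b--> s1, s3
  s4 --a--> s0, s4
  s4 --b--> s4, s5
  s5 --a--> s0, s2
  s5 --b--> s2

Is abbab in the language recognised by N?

Start: {s0}
read a: {s0, s1}
read b: {s1, s2, s3, s4}
read b: {s1, s3, s4, s5}
read a: {s0, s1, s2, s4}
read b: {s1, s2, s3, s4, s5}
Reachable ∩ accepting = {} — empty.

rejected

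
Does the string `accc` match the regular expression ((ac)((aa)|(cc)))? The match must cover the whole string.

yes

Split as ac·cc: (ac) matches ac and ((aa)|(cc)) matches cc.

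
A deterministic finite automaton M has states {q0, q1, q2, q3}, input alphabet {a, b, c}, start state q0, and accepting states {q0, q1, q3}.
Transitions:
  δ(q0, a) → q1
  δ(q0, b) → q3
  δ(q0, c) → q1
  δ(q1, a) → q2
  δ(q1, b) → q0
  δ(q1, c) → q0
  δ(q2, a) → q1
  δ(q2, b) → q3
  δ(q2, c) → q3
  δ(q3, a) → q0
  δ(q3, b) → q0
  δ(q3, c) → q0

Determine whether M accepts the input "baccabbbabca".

q0 --b--> q3
q3 --a--> q0
q0 --c--> q1
q1 --c--> q0
q0 --a--> q1
q1 --b--> q0
q0 --b--> q3
q3 --b--> q0
q0 --a--> q1
q1 --b--> q0
q0 --c--> q1
q1 --a--> q2
End in state q2, which is not an accepting state.

rejected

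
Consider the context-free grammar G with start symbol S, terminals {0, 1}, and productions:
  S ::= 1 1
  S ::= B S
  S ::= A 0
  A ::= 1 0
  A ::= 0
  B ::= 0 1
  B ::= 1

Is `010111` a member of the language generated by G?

yes

S ⇒ BS ⇒ 01S ⇒ 01BS ⇒ 0101S ⇒ 010111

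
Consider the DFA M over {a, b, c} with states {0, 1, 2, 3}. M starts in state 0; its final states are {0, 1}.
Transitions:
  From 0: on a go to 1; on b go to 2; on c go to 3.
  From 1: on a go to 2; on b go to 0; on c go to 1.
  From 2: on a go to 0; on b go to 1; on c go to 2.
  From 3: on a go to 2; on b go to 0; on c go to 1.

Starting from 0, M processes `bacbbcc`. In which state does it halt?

0 --b--> 2
2 --a--> 0
0 --c--> 3
3 --b--> 0
0 --b--> 2
2 --c--> 2
2 --c--> 2

2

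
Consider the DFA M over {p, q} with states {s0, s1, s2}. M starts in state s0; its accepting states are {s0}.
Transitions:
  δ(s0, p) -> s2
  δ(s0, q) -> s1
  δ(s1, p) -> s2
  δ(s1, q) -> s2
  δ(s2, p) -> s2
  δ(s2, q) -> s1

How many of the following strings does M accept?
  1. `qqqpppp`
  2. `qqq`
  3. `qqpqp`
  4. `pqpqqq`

0

`qqqpppp`: rejected
`qqq`: rejected
`qqpqp`: rejected
`pqpqqq`: rejected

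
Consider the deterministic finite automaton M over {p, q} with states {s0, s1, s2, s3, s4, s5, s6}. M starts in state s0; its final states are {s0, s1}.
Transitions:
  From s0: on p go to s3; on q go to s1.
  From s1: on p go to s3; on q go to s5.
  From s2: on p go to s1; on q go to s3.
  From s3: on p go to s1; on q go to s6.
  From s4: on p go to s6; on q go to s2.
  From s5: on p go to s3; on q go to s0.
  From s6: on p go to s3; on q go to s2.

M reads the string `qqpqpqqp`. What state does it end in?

s1

s0 --q--> s1
s1 --q--> s5
s5 --p--> s3
s3 --q--> s6
s6 --p--> s3
s3 --q--> s6
s6 --q--> s2
s2 --p--> s1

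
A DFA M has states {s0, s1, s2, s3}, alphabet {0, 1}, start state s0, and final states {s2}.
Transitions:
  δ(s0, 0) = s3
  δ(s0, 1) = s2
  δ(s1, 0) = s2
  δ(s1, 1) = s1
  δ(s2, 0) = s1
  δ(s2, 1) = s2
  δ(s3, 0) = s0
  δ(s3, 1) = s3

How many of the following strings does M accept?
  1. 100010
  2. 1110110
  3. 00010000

2

100010: accepted
1110110: accepted
00010000: rejected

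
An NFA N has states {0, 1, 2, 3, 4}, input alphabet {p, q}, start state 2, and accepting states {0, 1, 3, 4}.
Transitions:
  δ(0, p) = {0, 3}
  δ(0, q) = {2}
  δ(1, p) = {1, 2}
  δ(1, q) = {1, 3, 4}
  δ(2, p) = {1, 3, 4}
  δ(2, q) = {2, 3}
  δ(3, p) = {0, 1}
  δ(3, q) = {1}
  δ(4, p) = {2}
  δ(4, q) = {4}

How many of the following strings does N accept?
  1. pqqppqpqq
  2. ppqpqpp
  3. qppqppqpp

3

pqqppqpqq: accepted
ppqpqpp: accepted
qppqppqpp: accepted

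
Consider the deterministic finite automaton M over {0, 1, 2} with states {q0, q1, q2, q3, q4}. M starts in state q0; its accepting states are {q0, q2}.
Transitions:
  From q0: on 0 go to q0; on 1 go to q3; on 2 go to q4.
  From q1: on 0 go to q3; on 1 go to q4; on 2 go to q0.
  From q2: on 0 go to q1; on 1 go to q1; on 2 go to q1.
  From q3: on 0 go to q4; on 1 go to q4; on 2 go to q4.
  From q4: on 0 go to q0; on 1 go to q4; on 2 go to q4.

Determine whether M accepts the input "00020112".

q0 --0--> q0
q0 --0--> q0
q0 --0--> q0
q0 --2--> q4
q4 --0--> q0
q0 --1--> q3
q3 --1--> q4
q4 --2--> q4
End in state q4, which is not an accepting state.

rejected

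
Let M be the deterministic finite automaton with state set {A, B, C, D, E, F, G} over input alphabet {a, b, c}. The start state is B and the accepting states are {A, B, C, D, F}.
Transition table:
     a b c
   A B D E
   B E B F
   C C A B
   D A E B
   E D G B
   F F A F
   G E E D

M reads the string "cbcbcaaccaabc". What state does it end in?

E

B --c--> F
F --b--> A
A --c--> E
E --b--> G
G --c--> D
D --a--> A
A --a--> B
B --c--> F
F --c--> F
F --a--> F
F --a--> F
F --b--> A
A --c--> E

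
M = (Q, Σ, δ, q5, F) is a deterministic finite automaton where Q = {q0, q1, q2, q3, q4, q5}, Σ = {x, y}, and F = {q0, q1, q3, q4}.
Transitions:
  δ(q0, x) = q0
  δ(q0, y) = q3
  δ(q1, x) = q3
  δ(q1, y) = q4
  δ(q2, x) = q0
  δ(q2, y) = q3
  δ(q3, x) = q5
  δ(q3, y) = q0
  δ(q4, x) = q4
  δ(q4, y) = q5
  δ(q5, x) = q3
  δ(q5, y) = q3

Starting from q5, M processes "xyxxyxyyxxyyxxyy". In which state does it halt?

q0

q5 --x--> q3
q3 --y--> q0
q0 --x--> q0
q0 --x--> q0
q0 --y--> q3
q3 --x--> q5
q5 --y--> q3
q3 --y--> q0
q0 --x--> q0
q0 --x--> q0
q0 --y--> q3
q3 --y--> q0
q0 --x--> q0
q0 --x--> q0
q0 --y--> q3
q3 --y--> q0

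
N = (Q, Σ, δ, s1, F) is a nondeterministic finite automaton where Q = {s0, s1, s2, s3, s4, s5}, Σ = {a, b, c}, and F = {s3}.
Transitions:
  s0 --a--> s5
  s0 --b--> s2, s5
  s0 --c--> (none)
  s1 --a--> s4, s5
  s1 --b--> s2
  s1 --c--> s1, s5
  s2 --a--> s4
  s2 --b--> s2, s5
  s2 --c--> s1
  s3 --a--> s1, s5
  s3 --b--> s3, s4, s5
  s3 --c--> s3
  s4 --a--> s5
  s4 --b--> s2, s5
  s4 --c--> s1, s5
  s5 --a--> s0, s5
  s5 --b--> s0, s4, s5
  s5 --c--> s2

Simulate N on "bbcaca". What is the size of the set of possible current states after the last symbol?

Start: {s1}
read b: {s2}
read b: {s2, s5}
read c: {s1, s2}
read a: {s4, s5}
read c: {s1, s2, s5}
read a: {s0, s4, s5}
Final reachable set {s0, s4, s5} has 3 states.

3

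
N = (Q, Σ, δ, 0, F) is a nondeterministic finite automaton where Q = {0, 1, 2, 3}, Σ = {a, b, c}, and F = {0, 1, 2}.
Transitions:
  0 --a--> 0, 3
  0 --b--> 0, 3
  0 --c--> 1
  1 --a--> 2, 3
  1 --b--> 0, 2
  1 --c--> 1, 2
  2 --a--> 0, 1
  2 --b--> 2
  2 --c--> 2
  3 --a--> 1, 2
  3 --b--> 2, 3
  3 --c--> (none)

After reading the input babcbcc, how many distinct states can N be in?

2

Start: {0}
read b: {0, 3}
read a: {0, 1, 2, 3}
read b: {0, 2, 3}
read c: {1, 2}
read b: {0, 2}
read c: {1, 2}
read c: {1, 2}
Final reachable set {1, 2} has 2 states.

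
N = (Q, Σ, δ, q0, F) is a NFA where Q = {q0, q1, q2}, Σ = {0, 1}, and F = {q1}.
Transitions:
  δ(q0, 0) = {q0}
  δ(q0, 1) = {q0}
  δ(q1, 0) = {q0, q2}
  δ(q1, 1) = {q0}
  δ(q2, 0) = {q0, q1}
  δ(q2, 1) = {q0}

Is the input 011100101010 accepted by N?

rejected

Start: {q0}
read 0: {q0}
read 1: {q0}
read 1: {q0}
read 1: {q0}
read 0: {q0}
read 0: {q0}
read 1: {q0}
read 0: {q0}
read 1: {q0}
read 0: {q0}
read 1: {q0}
read 0: {q0}
Reachable ∩ accepting = {} — empty.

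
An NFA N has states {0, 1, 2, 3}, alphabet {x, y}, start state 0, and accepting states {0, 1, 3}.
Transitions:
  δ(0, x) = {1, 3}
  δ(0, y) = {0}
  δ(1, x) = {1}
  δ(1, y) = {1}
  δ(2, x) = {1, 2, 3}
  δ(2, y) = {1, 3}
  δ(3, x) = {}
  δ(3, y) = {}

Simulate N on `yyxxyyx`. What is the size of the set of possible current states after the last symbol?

1

Start: {0}
read y: {0}
read y: {0}
read x: {1, 3}
read x: {1}
read y: {1}
read y: {1}
read x: {1}
Final reachable set {1} has 1 state.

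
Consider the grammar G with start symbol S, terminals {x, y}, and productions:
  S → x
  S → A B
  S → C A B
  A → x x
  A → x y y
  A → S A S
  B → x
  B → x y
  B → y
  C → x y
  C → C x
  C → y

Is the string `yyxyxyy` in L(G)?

no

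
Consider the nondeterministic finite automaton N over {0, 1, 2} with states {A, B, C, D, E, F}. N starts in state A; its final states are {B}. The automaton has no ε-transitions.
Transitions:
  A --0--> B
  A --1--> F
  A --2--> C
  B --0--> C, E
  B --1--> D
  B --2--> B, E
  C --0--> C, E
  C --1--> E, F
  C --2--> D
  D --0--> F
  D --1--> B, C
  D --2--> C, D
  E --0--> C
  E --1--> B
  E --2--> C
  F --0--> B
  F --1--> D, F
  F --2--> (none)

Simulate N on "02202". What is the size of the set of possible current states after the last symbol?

Start: {A}
read 0: {B}
read 2: {B, E}
read 2: {B, C, E}
read 0: {C, E}
read 2: {C, D}
Final reachable set {C, D} has 2 states.

2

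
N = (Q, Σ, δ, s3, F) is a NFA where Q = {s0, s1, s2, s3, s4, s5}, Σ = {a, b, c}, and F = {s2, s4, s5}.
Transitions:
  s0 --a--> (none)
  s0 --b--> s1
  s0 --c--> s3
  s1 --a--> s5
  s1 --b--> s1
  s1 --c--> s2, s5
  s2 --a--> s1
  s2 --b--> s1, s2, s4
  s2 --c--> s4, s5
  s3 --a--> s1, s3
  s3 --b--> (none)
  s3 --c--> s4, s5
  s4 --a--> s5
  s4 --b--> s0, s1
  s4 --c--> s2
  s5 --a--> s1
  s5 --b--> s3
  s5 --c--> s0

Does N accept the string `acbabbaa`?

Start: {s3}
read a: {s1, s3}
read c: {s2, s4, s5}
read b: {s0, s1, s2, s3, s4}
read a: {s1, s3, s5}
read b: {s1, s3}
read b: {s1}
read a: {s5}
read a: {s1}
Reachable ∩ accepting = {} — empty.

rejected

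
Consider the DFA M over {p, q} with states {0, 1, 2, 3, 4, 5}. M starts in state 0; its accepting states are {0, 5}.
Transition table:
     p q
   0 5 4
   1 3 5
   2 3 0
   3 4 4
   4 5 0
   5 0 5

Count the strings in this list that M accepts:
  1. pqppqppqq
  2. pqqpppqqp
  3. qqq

pqppqppqq: accepted
pqqpppqqp: accepted
qqq: rejected

2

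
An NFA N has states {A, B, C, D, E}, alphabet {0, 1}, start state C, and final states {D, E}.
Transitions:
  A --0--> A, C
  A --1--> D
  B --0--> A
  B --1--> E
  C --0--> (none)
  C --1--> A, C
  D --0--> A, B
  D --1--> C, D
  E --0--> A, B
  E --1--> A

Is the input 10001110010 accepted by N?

rejected

Start: {C}
read 1: {A, C}
read 0: {A, C}
read 0: {A, C}
read 0: {A, C}
read 1: {A, C, D}
read 1: {A, C, D}
read 1: {A, C, D}
read 0: {A, B, C}
read 0: {A, C}
read 1: {A, C, D}
read 0: {A, B, C}
Reachable ∩ accepting = {} — empty.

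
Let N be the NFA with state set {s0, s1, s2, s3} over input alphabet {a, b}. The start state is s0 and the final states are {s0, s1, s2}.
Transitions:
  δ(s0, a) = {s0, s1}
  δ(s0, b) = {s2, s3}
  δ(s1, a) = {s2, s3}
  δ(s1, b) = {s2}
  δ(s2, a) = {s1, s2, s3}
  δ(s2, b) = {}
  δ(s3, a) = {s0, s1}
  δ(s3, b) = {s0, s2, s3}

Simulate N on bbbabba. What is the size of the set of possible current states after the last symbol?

4

Start: {s0}
read b: {s2, s3}
read b: {s0, s2, s3}
read b: {s0, s2, s3}
read a: {s0, s1, s2, s3}
read b: {s0, s2, s3}
read b: {s0, s2, s3}
read a: {s0, s1, s2, s3}
Final reachable set {s0, s1, s2, s3} has 4 states.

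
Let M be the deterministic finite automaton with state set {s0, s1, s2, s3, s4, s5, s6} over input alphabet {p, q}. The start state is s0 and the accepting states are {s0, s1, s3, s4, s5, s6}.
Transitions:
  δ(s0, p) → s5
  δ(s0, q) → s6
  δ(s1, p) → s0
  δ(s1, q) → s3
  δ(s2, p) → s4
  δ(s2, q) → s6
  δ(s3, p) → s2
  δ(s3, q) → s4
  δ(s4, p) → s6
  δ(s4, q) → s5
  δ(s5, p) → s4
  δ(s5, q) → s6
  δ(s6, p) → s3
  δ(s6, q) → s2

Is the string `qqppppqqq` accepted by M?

s0 --q--> s6
s6 --q--> s2
s2 --p--> s4
s4 --p--> s6
s6 --p--> s3
s3 --p--> s2
s2 --q--> s6
s6 --q--> s2
s2 --q--> s6
End in state s6, which is an accepting state.

accepted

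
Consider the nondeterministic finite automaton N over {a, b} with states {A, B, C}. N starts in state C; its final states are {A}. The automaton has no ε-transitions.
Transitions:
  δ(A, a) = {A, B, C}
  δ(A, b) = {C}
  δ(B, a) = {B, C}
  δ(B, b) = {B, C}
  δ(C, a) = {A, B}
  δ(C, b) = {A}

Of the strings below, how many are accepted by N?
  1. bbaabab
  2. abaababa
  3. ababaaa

bbaabab: accepted
abaababa: accepted
ababaaa: accepted

3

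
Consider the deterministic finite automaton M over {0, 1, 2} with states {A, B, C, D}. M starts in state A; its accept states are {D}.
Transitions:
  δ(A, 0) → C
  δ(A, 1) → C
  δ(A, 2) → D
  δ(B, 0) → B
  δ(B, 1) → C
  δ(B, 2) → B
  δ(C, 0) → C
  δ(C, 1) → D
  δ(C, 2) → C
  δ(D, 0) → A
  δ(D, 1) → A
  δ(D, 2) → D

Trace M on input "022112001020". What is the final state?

A --0--> C
C --2--> C
C --2--> C
C --1--> D
D --1--> A
A --2--> D
D --0--> A
A --0--> C
C --1--> D
D --0--> A
A --2--> D
D --0--> A

A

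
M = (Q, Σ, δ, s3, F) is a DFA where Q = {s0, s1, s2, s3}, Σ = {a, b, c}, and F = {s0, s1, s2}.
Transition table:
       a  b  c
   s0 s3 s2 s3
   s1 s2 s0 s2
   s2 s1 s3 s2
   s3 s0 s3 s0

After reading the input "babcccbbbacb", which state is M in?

s3

s3 --b--> s3
s3 --a--> s0
s0 --b--> s2
s2 --c--> s2
s2 --c--> s2
s2 --c--> s2
s2 --b--> s3
s3 --b--> s3
s3 --b--> s3
s3 --a--> s0
s0 --c--> s3
s3 --b--> s3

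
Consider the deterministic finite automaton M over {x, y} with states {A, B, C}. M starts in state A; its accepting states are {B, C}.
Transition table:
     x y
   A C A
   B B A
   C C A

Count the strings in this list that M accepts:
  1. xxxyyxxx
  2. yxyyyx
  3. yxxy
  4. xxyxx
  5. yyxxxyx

xxxyyxxx: accepted
yxyyyx: accepted
yxxy: rejected
xxyxx: accepted
yyxxxyx: accepted

4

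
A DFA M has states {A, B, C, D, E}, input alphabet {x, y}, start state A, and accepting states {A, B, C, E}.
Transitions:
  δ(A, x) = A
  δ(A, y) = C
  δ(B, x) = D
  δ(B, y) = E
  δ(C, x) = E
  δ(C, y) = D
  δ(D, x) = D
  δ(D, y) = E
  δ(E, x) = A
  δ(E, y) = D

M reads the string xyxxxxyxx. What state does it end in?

A

A --x--> A
A --y--> C
C --x--> E
E --x--> A
A --x--> A
A --x--> A
A --y--> C
C --x--> E
E --x--> A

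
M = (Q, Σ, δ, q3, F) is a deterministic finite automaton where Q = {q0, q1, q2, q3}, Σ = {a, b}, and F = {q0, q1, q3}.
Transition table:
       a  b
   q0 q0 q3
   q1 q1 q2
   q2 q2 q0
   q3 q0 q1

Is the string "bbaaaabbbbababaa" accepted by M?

q3 --b--> q1
q1 --b--> q2
q2 --a--> q2
q2 --a--> q2
q2 --a--> q2
q2 --a--> q2
q2 --b--> q0
q0 --b--> q3
q3 --b--> q1
q1 --b--> q2
q2 --a--> q2
q2 --b--> q0
q0 --a--> q0
q0 --b--> q3
q3 --a--> q0
q0 --a--> q0
End in state q0, which is an accepting state.

accepted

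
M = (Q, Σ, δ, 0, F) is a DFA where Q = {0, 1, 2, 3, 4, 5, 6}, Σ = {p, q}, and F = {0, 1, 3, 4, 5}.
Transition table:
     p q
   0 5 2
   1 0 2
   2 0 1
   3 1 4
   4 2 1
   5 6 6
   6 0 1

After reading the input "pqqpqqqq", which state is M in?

0 --p--> 5
5 --q--> 6
6 --q--> 1
1 --p--> 0
0 --q--> 2
2 --q--> 1
1 --q--> 2
2 --q--> 1

1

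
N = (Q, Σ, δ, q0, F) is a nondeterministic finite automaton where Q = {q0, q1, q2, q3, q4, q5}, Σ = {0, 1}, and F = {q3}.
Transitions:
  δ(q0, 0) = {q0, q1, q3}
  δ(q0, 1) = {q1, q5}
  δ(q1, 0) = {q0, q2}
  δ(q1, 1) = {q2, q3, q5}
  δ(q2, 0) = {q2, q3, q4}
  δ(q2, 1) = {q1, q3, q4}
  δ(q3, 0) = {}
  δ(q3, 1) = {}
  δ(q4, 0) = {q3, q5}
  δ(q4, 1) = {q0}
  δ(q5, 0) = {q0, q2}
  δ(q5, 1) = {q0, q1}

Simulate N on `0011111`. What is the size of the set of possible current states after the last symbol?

6

Start: {q0}
read 0: {q0, q1, q3}
read 0: {q0, q1, q2, q3}
read 1: {q1, q2, q3, q4, q5}
read 1: {q0, q1, q2, q3, q4, q5}
read 1: {q0, q1, q2, q3, q4, q5}
read 1: {q0, q1, q2, q3, q4, q5}
read 1: {q0, q1, q2, q3, q4, q5}
Final reachable set {q0, q1, q2, q3, q4, q5} has 6 states.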